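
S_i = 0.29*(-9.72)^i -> [0.29, -2.82, 27.4, -266.32, 2588.59]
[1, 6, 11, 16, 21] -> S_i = 1 + 5*i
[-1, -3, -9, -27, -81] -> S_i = -1*3^i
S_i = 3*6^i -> [3, 18, 108, 648, 3888]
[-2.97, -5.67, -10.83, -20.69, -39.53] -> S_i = -2.97*1.91^i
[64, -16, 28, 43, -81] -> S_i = Random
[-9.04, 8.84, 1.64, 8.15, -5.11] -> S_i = Random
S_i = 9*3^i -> [9, 27, 81, 243, 729]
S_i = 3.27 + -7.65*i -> [3.27, -4.38, -12.03, -19.68, -27.33]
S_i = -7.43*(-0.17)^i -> [-7.43, 1.26, -0.21, 0.04, -0.01]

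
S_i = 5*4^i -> [5, 20, 80, 320, 1280]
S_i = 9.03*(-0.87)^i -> [9.03, -7.86, 6.83, -5.95, 5.17]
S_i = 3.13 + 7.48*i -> [3.13, 10.61, 18.09, 25.57, 33.05]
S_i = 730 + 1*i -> [730, 731, 732, 733, 734]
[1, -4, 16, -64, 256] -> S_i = 1*-4^i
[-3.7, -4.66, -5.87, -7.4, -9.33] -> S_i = -3.70*1.26^i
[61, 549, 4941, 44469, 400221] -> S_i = 61*9^i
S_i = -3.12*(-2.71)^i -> [-3.12, 8.46, -22.91, 62.1, -168.28]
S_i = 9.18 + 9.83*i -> [9.18, 19.01, 28.84, 38.67, 48.5]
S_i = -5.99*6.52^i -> [-5.99, -39.05, -254.64, -1660.24, -10824.73]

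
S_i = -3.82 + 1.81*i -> [-3.82, -2.01, -0.2, 1.61, 3.42]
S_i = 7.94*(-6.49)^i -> [7.94, -51.53, 334.43, -2170.47, 14086.38]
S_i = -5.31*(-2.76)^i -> [-5.31, 14.66, -40.45, 111.64, -308.13]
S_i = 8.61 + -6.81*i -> [8.61, 1.8, -5.01, -11.82, -18.63]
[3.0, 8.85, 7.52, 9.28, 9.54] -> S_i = Random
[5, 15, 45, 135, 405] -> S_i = 5*3^i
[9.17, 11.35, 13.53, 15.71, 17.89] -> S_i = 9.17 + 2.18*i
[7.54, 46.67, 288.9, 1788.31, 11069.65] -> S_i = 7.54*6.19^i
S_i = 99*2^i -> [99, 198, 396, 792, 1584]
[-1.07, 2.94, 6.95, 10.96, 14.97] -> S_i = -1.07 + 4.01*i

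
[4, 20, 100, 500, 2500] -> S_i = 4*5^i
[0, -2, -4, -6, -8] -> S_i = 0 + -2*i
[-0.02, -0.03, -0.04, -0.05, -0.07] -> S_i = -0.02*1.39^i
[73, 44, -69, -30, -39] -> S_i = Random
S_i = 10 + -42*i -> [10, -32, -74, -116, -158]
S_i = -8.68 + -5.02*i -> [-8.68, -13.7, -18.72, -23.74, -28.76]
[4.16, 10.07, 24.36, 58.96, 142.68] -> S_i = 4.16*2.42^i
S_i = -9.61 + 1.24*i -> [-9.61, -8.37, -7.13, -5.89, -4.65]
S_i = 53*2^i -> [53, 106, 212, 424, 848]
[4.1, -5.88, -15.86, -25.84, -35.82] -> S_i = 4.10 + -9.98*i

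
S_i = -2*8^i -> [-2, -16, -128, -1024, -8192]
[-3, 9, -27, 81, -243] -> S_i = -3*-3^i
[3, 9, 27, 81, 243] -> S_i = 3*3^i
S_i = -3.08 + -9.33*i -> [-3.08, -12.41, -21.74, -31.07, -40.4]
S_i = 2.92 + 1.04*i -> [2.92, 3.96, 5.0, 6.04, 7.08]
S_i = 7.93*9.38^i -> [7.93, 74.38, 697.72, 6544.58, 61388.15]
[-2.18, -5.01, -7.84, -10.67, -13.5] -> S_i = -2.18 + -2.83*i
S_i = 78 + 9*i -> [78, 87, 96, 105, 114]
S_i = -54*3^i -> [-54, -162, -486, -1458, -4374]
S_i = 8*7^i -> [8, 56, 392, 2744, 19208]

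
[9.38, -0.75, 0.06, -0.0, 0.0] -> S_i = 9.38*(-0.08)^i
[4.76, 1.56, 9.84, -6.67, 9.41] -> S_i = Random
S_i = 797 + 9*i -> [797, 806, 815, 824, 833]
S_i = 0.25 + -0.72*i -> [0.25, -0.47, -1.19, -1.91, -2.63]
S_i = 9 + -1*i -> [9, 8, 7, 6, 5]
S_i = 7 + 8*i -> [7, 15, 23, 31, 39]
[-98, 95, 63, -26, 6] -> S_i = Random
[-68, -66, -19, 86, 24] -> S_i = Random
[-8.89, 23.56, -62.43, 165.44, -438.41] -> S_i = -8.89*(-2.65)^i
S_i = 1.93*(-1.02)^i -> [1.93, -1.97, 2.01, -2.05, 2.09]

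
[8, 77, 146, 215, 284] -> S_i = 8 + 69*i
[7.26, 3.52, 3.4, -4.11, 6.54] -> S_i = Random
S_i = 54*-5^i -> [54, -270, 1350, -6750, 33750]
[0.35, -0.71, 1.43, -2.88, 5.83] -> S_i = 0.35*(-2.02)^i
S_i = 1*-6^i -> [1, -6, 36, -216, 1296]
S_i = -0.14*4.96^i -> [-0.14, -0.69, -3.44, -17.08, -84.73]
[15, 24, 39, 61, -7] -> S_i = Random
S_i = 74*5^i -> [74, 370, 1850, 9250, 46250]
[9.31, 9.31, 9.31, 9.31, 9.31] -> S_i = 9.31*1.00^i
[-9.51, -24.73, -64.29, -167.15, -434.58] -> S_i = -9.51*2.60^i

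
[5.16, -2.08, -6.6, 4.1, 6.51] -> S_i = Random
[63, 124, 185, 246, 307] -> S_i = 63 + 61*i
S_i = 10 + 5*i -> [10, 15, 20, 25, 30]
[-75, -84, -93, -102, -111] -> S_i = -75 + -9*i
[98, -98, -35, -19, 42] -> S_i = Random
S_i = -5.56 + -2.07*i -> [-5.56, -7.63, -9.7, -11.77, -13.84]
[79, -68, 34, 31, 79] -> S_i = Random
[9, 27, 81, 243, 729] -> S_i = 9*3^i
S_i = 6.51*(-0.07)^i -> [6.51, -0.46, 0.03, -0.0, 0.0]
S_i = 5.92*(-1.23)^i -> [5.92, -7.28, 8.96, -11.02, 13.55]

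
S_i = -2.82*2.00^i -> [-2.82, -5.64, -11.28, -22.56, -45.12]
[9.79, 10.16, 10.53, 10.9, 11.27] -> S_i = 9.79 + 0.37*i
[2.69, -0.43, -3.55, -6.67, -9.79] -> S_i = 2.69 + -3.12*i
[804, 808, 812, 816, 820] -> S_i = 804 + 4*i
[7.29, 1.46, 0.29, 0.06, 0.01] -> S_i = 7.29*0.20^i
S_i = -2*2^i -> [-2, -4, -8, -16, -32]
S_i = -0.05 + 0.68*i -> [-0.05, 0.63, 1.31, 1.99, 2.67]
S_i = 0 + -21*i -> [0, -21, -42, -63, -84]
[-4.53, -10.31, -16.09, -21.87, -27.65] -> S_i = -4.53 + -5.78*i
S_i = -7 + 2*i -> [-7, -5, -3, -1, 1]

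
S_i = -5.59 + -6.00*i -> [-5.59, -11.59, -17.59, -23.59, -29.59]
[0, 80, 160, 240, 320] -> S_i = 0 + 80*i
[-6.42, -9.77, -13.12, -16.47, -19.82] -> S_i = -6.42 + -3.35*i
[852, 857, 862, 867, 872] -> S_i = 852 + 5*i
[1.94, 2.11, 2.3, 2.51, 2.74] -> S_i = 1.94*1.09^i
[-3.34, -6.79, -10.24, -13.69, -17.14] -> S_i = -3.34 + -3.45*i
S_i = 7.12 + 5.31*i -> [7.12, 12.43, 17.74, 23.05, 28.36]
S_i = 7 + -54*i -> [7, -47, -101, -155, -209]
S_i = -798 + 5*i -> [-798, -793, -788, -783, -778]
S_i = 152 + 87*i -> [152, 239, 326, 413, 500]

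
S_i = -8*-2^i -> [-8, 16, -32, 64, -128]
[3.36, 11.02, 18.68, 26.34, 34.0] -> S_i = 3.36 + 7.66*i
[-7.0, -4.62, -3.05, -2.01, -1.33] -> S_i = -7.00*0.66^i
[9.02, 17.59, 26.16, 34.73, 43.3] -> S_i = 9.02 + 8.57*i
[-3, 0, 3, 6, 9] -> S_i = -3 + 3*i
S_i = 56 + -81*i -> [56, -25, -106, -187, -268]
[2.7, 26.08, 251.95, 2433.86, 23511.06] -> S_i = 2.70*9.66^i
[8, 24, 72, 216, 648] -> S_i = 8*3^i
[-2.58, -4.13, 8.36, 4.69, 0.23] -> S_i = Random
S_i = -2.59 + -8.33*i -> [-2.59, -10.92, -19.25, -27.58, -35.91]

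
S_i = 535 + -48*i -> [535, 487, 439, 391, 343]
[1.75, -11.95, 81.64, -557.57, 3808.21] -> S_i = 1.75*(-6.83)^i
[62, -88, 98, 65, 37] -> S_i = Random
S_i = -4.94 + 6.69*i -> [-4.94, 1.75, 8.44, 15.13, 21.82]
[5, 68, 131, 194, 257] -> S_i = 5 + 63*i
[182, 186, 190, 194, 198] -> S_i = 182 + 4*i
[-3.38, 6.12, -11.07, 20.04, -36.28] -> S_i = -3.38*(-1.81)^i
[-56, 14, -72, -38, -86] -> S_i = Random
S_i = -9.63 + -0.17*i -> [-9.63, -9.8, -9.97, -10.14, -10.31]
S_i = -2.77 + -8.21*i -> [-2.77, -10.98, -19.19, -27.4, -35.61]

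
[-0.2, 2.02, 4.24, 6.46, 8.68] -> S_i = -0.20 + 2.22*i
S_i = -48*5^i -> [-48, -240, -1200, -6000, -30000]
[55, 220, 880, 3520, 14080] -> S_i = 55*4^i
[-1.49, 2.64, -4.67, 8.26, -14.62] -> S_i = -1.49*(-1.77)^i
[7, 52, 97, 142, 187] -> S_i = 7 + 45*i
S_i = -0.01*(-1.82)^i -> [-0.01, 0.02, -0.03, 0.06, -0.11]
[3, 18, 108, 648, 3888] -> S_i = 3*6^i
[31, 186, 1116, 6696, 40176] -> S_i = 31*6^i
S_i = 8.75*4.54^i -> [8.75, 39.72, 180.35, 818.8, 3717.33]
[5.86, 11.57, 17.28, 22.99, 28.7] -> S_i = 5.86 + 5.71*i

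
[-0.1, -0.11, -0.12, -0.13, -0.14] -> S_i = -0.10*1.09^i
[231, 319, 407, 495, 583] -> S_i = 231 + 88*i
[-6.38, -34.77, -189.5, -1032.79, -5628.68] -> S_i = -6.38*5.45^i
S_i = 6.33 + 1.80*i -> [6.33, 8.13, 9.93, 11.73, 13.53]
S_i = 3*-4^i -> [3, -12, 48, -192, 768]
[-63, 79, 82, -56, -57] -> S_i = Random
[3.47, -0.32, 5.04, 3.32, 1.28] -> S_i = Random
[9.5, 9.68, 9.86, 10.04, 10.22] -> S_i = 9.50 + 0.18*i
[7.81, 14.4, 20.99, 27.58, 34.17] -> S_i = 7.81 + 6.59*i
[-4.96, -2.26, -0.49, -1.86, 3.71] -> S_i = Random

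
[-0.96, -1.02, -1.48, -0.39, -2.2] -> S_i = Random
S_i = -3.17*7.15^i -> [-3.17, -22.67, -162.06, -1158.72, -8284.83]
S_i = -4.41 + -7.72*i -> [-4.41, -12.13, -19.85, -27.57, -35.29]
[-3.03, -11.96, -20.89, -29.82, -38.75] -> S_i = -3.03 + -8.93*i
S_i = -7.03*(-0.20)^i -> [-7.03, 1.41, -0.28, 0.06, -0.01]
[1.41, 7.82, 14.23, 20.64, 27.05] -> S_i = 1.41 + 6.41*i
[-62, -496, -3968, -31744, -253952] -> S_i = -62*8^i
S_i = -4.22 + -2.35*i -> [-4.22, -6.57, -8.92, -11.27, -13.62]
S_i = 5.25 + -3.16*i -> [5.25, 2.09, -1.07, -4.23, -7.39]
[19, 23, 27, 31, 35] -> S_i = 19 + 4*i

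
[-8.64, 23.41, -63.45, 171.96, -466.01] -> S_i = -8.64*(-2.71)^i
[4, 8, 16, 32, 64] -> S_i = 4*2^i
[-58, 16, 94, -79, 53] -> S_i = Random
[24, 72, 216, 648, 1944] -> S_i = 24*3^i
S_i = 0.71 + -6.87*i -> [0.71, -6.16, -13.03, -19.9, -26.77]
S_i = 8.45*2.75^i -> [8.45, 23.24, 63.9, 175.73, 483.27]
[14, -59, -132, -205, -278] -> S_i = 14 + -73*i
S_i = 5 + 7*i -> [5, 12, 19, 26, 33]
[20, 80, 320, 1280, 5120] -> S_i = 20*4^i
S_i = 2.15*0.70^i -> [2.15, 1.5, 1.05, 0.74, 0.52]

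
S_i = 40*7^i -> [40, 280, 1960, 13720, 96040]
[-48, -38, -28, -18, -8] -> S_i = -48 + 10*i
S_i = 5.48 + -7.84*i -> [5.48, -2.36, -10.2, -18.04, -25.88]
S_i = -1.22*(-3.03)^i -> [-1.22, 3.7, -11.2, 33.94, -102.83]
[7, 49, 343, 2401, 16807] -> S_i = 7*7^i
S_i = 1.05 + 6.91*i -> [1.05, 7.96, 14.87, 21.78, 28.69]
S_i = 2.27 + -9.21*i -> [2.27, -6.94, -16.15, -25.36, -34.57]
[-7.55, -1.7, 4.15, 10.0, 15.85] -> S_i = -7.55 + 5.85*i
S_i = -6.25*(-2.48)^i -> [-6.25, 15.5, -38.44, 95.33, -236.42]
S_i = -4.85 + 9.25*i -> [-4.85, 4.4, 13.65, 22.9, 32.15]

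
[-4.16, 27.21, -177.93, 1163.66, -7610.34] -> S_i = -4.16*(-6.54)^i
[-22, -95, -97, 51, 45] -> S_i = Random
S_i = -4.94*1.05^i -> [-4.94, -5.19, -5.45, -5.72, -6.0]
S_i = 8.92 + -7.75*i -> [8.92, 1.17, -6.58, -14.33, -22.08]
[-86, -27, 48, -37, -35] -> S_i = Random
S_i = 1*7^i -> [1, 7, 49, 343, 2401]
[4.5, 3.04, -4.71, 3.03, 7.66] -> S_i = Random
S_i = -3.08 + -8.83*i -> [-3.08, -11.91, -20.74, -29.57, -38.4]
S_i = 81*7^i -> [81, 567, 3969, 27783, 194481]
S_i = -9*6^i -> [-9, -54, -324, -1944, -11664]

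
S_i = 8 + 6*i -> [8, 14, 20, 26, 32]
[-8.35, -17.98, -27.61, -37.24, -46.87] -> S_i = -8.35 + -9.63*i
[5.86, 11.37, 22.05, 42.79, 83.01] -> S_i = 5.86*1.94^i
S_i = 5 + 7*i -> [5, 12, 19, 26, 33]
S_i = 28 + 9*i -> [28, 37, 46, 55, 64]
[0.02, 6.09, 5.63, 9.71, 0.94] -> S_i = Random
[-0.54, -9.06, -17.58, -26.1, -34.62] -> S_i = -0.54 + -8.52*i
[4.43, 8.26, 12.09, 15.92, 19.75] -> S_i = 4.43 + 3.83*i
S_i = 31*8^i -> [31, 248, 1984, 15872, 126976]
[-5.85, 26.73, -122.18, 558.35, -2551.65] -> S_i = -5.85*(-4.57)^i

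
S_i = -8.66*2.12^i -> [-8.66, -18.36, -38.92, -82.51, -174.93]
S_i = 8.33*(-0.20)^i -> [8.33, -1.67, 0.33, -0.07, 0.01]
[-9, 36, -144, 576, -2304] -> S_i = -9*-4^i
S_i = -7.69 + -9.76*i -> [-7.69, -17.45, -27.21, -36.97, -46.73]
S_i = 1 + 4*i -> [1, 5, 9, 13, 17]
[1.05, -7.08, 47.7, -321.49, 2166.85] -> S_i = 1.05*(-6.74)^i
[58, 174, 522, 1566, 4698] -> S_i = 58*3^i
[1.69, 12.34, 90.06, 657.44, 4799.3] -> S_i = 1.69*7.30^i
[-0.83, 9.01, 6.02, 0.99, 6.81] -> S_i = Random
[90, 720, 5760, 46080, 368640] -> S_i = 90*8^i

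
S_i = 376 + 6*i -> [376, 382, 388, 394, 400]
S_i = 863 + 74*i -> [863, 937, 1011, 1085, 1159]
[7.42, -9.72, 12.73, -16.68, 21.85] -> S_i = 7.42*(-1.31)^i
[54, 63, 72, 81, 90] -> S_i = 54 + 9*i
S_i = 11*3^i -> [11, 33, 99, 297, 891]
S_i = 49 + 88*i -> [49, 137, 225, 313, 401]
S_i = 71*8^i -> [71, 568, 4544, 36352, 290816]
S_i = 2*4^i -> [2, 8, 32, 128, 512]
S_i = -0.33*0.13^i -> [-0.33, -0.04, -0.01, -0.0, -0.0]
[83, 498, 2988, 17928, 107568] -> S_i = 83*6^i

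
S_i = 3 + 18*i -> [3, 21, 39, 57, 75]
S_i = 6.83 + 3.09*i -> [6.83, 9.92, 13.01, 16.1, 19.19]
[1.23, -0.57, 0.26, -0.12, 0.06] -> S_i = 1.23*(-0.46)^i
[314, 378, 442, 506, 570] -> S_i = 314 + 64*i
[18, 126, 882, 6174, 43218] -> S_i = 18*7^i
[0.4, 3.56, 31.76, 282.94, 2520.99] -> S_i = 0.40*8.91^i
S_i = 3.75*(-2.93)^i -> [3.75, -10.99, 32.19, -94.33, 276.38]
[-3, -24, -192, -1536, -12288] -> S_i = -3*8^i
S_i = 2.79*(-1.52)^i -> [2.79, -4.24, 6.45, -9.8, 14.89]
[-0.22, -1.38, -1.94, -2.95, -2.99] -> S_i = Random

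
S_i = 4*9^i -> [4, 36, 324, 2916, 26244]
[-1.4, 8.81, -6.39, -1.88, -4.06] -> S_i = Random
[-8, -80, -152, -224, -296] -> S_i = -8 + -72*i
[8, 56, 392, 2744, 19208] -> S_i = 8*7^i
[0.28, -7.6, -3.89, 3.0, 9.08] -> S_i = Random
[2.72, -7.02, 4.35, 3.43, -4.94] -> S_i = Random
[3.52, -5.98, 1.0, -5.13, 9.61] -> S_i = Random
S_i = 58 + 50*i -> [58, 108, 158, 208, 258]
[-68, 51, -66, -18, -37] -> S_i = Random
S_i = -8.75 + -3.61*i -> [-8.75, -12.36, -15.97, -19.58, -23.19]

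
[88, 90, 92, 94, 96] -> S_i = 88 + 2*i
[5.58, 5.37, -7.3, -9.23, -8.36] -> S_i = Random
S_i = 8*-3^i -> [8, -24, 72, -216, 648]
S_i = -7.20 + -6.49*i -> [-7.2, -13.69, -20.18, -26.67, -33.16]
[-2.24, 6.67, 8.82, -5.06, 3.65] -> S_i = Random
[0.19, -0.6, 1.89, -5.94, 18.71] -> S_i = 0.19*(-3.15)^i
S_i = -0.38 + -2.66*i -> [-0.38, -3.04, -5.7, -8.36, -11.02]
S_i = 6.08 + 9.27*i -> [6.08, 15.35, 24.62, 33.89, 43.16]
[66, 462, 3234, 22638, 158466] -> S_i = 66*7^i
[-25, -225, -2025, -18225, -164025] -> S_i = -25*9^i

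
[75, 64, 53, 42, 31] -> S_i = 75 + -11*i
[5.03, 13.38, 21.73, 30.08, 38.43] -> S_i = 5.03 + 8.35*i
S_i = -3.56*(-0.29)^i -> [-3.56, 1.03, -0.3, 0.09, -0.03]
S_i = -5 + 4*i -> [-5, -1, 3, 7, 11]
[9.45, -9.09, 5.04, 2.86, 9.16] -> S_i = Random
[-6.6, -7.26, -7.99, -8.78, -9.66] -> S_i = -6.60*1.10^i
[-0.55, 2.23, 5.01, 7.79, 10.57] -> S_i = -0.55 + 2.78*i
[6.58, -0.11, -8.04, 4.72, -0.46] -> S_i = Random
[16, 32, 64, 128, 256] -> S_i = 16*2^i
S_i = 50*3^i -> [50, 150, 450, 1350, 4050]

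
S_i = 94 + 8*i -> [94, 102, 110, 118, 126]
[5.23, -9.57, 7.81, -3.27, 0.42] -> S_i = Random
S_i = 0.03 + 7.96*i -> [0.03, 7.99, 15.95, 23.91, 31.87]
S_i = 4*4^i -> [4, 16, 64, 256, 1024]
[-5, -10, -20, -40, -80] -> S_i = -5*2^i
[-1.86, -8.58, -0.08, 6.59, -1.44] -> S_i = Random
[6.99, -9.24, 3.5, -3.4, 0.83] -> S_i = Random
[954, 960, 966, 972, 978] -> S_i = 954 + 6*i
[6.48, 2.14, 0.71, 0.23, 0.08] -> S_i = 6.48*0.33^i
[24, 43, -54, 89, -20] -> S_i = Random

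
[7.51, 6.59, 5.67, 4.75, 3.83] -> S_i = 7.51 + -0.92*i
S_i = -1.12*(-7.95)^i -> [-1.12, 8.9, -70.79, 562.76, -4473.9]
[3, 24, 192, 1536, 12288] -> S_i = 3*8^i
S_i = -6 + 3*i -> [-6, -3, 0, 3, 6]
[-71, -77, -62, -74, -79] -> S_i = Random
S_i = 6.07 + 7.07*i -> [6.07, 13.14, 20.21, 27.28, 34.35]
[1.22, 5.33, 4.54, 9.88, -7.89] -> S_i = Random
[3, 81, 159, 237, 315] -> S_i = 3 + 78*i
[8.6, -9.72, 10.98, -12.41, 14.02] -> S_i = 8.60*(-1.13)^i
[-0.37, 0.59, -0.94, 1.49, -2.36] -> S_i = -0.37*(-1.59)^i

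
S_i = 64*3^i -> [64, 192, 576, 1728, 5184]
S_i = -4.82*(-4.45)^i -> [-4.82, 21.45, -95.45, 424.74, -1890.11]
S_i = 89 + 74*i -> [89, 163, 237, 311, 385]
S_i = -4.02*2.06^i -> [-4.02, -8.28, -17.06, -35.14, -72.39]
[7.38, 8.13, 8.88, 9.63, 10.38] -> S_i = 7.38 + 0.75*i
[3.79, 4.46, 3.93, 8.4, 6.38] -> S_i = Random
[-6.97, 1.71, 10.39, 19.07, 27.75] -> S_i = -6.97 + 8.68*i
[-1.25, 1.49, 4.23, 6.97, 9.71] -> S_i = -1.25 + 2.74*i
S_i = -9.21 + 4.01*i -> [-9.21, -5.2, -1.19, 2.82, 6.83]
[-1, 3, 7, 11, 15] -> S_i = -1 + 4*i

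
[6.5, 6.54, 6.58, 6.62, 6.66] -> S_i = 6.50 + 0.04*i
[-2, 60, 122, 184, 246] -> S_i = -2 + 62*i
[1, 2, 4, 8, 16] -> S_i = 1*2^i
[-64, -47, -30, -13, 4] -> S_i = -64 + 17*i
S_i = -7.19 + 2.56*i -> [-7.19, -4.63, -2.07, 0.49, 3.05]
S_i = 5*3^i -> [5, 15, 45, 135, 405]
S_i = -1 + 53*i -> [-1, 52, 105, 158, 211]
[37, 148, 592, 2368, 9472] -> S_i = 37*4^i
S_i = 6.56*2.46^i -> [6.56, 16.14, 39.7, 97.66, 240.24]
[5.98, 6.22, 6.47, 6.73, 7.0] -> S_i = 5.98*1.04^i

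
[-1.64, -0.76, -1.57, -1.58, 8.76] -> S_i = Random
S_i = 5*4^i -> [5, 20, 80, 320, 1280]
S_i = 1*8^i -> [1, 8, 64, 512, 4096]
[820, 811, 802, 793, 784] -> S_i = 820 + -9*i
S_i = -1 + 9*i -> [-1, 8, 17, 26, 35]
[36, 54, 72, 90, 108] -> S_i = 36 + 18*i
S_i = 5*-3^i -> [5, -15, 45, -135, 405]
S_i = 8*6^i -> [8, 48, 288, 1728, 10368]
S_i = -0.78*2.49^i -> [-0.78, -1.94, -4.84, -12.04, -29.98]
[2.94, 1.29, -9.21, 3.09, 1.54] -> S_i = Random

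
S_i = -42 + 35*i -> [-42, -7, 28, 63, 98]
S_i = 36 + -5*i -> [36, 31, 26, 21, 16]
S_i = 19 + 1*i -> [19, 20, 21, 22, 23]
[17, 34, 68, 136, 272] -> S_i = 17*2^i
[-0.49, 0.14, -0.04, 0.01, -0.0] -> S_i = -0.49*(-0.28)^i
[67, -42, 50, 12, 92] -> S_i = Random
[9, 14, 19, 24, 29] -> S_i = 9 + 5*i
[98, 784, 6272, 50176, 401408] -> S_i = 98*8^i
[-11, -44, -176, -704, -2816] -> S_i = -11*4^i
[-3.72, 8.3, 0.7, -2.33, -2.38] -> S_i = Random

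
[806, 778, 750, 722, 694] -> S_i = 806 + -28*i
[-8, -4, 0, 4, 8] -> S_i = -8 + 4*i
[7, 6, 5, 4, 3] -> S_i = 7 + -1*i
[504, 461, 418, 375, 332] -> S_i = 504 + -43*i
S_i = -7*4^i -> [-7, -28, -112, -448, -1792]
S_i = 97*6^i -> [97, 582, 3492, 20952, 125712]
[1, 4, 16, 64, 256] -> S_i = 1*4^i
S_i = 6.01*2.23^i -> [6.01, 13.4, 29.89, 66.65, 148.63]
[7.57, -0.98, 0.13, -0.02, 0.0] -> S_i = 7.57*(-0.13)^i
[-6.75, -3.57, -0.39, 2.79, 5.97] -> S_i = -6.75 + 3.18*i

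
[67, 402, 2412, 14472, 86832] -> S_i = 67*6^i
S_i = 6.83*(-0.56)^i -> [6.83, -3.82, 2.14, -1.2, 0.67]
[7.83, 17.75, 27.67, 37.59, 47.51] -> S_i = 7.83 + 9.92*i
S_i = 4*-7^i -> [4, -28, 196, -1372, 9604]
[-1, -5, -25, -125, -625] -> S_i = -1*5^i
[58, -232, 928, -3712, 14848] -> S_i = 58*-4^i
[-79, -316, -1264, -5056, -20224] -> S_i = -79*4^i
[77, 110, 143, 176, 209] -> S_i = 77 + 33*i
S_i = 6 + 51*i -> [6, 57, 108, 159, 210]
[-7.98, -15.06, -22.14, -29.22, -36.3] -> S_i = -7.98 + -7.08*i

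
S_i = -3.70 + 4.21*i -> [-3.7, 0.51, 4.72, 8.93, 13.14]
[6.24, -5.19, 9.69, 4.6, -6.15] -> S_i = Random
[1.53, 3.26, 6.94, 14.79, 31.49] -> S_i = 1.53*2.13^i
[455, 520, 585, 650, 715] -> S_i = 455 + 65*i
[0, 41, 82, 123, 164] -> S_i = 0 + 41*i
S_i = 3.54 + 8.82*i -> [3.54, 12.36, 21.18, 30.0, 38.82]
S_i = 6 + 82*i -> [6, 88, 170, 252, 334]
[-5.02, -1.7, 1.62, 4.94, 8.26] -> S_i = -5.02 + 3.32*i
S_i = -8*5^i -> [-8, -40, -200, -1000, -5000]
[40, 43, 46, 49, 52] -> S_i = 40 + 3*i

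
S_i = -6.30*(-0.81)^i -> [-6.3, 5.1, -4.13, 3.35, -2.71]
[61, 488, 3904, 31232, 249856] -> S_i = 61*8^i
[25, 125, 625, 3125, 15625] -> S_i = 25*5^i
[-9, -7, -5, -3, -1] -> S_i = -9 + 2*i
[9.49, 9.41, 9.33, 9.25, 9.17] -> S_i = 9.49 + -0.08*i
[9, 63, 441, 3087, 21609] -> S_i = 9*7^i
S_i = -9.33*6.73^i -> [-9.33, -62.79, -422.58, -2843.98, -19140.0]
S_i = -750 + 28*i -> [-750, -722, -694, -666, -638]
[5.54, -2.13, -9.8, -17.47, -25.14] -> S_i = 5.54 + -7.67*i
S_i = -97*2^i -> [-97, -194, -388, -776, -1552]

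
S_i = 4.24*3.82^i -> [4.24, 16.2, 61.87, 236.35, 902.86]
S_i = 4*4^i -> [4, 16, 64, 256, 1024]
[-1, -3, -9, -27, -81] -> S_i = -1*3^i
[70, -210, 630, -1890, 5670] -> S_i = 70*-3^i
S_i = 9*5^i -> [9, 45, 225, 1125, 5625]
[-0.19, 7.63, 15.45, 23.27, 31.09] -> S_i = -0.19 + 7.82*i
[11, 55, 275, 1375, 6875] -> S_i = 11*5^i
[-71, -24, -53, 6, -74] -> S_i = Random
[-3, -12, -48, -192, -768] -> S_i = -3*4^i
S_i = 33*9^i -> [33, 297, 2673, 24057, 216513]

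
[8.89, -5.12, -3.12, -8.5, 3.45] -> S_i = Random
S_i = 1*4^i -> [1, 4, 16, 64, 256]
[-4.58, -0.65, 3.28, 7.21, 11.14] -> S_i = -4.58 + 3.93*i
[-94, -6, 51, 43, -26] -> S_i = Random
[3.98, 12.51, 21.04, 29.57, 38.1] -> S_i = 3.98 + 8.53*i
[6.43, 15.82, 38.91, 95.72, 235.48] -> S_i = 6.43*2.46^i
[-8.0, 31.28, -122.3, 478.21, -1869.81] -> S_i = -8.00*(-3.91)^i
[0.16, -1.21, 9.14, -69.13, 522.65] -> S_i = 0.16*(-7.56)^i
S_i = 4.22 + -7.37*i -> [4.22, -3.15, -10.52, -17.89, -25.26]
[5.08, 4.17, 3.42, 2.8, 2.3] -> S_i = 5.08*0.82^i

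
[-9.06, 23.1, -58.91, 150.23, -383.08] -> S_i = -9.06*(-2.55)^i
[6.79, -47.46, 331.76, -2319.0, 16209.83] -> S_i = 6.79*(-6.99)^i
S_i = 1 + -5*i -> [1, -4, -9, -14, -19]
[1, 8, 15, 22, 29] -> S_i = 1 + 7*i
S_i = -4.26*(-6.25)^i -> [-4.26, 26.62, -166.41, 1040.04, -6500.24]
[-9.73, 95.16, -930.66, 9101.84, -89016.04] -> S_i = -9.73*(-9.78)^i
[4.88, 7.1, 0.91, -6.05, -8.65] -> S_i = Random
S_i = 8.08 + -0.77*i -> [8.08, 7.31, 6.54, 5.77, 5.0]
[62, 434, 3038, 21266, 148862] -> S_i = 62*7^i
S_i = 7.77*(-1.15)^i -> [7.77, -8.94, 10.28, -11.82, 13.59]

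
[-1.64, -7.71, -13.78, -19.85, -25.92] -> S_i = -1.64 + -6.07*i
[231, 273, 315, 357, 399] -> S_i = 231 + 42*i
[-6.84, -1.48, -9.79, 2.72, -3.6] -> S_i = Random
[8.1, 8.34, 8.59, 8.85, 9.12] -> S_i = 8.10*1.03^i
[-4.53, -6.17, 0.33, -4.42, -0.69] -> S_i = Random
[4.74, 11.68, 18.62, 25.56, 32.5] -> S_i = 4.74 + 6.94*i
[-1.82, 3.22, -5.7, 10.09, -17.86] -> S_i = -1.82*(-1.77)^i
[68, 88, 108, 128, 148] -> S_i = 68 + 20*i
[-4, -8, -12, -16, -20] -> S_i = -4 + -4*i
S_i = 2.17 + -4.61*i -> [2.17, -2.44, -7.05, -11.66, -16.27]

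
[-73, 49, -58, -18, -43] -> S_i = Random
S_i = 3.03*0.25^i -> [3.03, 0.76, 0.19, 0.05, 0.01]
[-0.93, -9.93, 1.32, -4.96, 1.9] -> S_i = Random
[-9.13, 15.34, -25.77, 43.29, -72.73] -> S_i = -9.13*(-1.68)^i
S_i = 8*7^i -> [8, 56, 392, 2744, 19208]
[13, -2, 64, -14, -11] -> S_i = Random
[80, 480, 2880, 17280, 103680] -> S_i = 80*6^i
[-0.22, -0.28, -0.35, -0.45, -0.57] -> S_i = -0.22*1.27^i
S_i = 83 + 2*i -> [83, 85, 87, 89, 91]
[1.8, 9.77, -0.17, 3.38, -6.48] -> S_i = Random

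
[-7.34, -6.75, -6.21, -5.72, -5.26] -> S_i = -7.34*0.92^i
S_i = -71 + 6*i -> [-71, -65, -59, -53, -47]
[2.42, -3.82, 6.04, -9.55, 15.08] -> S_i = 2.42*(-1.58)^i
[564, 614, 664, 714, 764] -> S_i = 564 + 50*i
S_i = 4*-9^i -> [4, -36, 324, -2916, 26244]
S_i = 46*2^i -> [46, 92, 184, 368, 736]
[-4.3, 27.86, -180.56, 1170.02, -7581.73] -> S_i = -4.30*(-6.48)^i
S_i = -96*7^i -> [-96, -672, -4704, -32928, -230496]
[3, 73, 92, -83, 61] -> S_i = Random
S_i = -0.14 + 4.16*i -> [-0.14, 4.02, 8.18, 12.34, 16.5]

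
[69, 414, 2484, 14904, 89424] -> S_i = 69*6^i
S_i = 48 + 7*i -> [48, 55, 62, 69, 76]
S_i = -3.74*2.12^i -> [-3.74, -7.93, -16.81, -35.64, -75.55]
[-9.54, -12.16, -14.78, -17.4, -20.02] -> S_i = -9.54 + -2.62*i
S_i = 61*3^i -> [61, 183, 549, 1647, 4941]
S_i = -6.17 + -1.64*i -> [-6.17, -7.81, -9.45, -11.09, -12.73]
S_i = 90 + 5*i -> [90, 95, 100, 105, 110]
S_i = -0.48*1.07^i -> [-0.48, -0.51, -0.55, -0.59, -0.63]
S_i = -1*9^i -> [-1, -9, -81, -729, -6561]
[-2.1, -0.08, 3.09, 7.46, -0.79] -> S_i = Random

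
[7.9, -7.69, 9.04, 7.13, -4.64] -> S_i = Random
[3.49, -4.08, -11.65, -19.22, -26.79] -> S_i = 3.49 + -7.57*i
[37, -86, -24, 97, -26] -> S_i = Random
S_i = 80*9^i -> [80, 720, 6480, 58320, 524880]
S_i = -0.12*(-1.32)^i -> [-0.12, 0.16, -0.21, 0.28, -0.36]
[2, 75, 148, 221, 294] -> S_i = 2 + 73*i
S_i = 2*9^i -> [2, 18, 162, 1458, 13122]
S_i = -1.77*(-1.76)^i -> [-1.77, 3.12, -5.48, 9.65, -16.98]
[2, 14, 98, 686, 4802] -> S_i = 2*7^i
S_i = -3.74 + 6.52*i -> [-3.74, 2.78, 9.3, 15.82, 22.34]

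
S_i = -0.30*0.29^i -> [-0.3, -0.09, -0.03, -0.01, -0.0]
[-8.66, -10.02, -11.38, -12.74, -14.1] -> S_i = -8.66 + -1.36*i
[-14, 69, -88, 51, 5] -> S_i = Random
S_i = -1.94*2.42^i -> [-1.94, -4.69, -11.36, -27.49, -66.54]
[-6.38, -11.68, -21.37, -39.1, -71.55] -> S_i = -6.38*1.83^i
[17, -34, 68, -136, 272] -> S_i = 17*-2^i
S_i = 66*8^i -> [66, 528, 4224, 33792, 270336]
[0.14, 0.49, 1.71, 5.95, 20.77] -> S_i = 0.14*3.49^i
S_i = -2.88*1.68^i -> [-2.88, -4.84, -8.13, -13.66, -22.94]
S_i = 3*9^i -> [3, 27, 243, 2187, 19683]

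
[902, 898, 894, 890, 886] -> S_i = 902 + -4*i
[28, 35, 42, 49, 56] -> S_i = 28 + 7*i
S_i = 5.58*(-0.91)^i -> [5.58, -5.08, 4.62, -4.2, 3.83]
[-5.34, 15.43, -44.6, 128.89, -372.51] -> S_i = -5.34*(-2.89)^i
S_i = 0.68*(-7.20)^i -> [0.68, -4.9, 35.25, -253.81, 1827.42]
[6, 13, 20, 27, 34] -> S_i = 6 + 7*i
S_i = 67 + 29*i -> [67, 96, 125, 154, 183]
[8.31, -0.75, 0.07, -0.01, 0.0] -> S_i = 8.31*(-0.09)^i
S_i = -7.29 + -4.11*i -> [-7.29, -11.4, -15.51, -19.62, -23.73]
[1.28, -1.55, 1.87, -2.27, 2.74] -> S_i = 1.28*(-1.21)^i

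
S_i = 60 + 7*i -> [60, 67, 74, 81, 88]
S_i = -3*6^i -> [-3, -18, -108, -648, -3888]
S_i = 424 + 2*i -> [424, 426, 428, 430, 432]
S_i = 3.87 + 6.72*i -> [3.87, 10.59, 17.31, 24.03, 30.75]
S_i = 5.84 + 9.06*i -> [5.84, 14.9, 23.96, 33.02, 42.08]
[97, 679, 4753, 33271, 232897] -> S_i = 97*7^i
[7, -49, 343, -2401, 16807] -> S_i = 7*-7^i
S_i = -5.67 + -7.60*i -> [-5.67, -13.27, -20.87, -28.47, -36.07]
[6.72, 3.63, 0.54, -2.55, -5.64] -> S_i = 6.72 + -3.09*i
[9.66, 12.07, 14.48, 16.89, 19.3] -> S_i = 9.66 + 2.41*i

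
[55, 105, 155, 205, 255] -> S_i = 55 + 50*i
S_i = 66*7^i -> [66, 462, 3234, 22638, 158466]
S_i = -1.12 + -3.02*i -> [-1.12, -4.14, -7.16, -10.18, -13.2]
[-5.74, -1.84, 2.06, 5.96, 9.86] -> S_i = -5.74 + 3.90*i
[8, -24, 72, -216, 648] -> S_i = 8*-3^i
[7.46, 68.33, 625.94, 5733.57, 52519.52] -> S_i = 7.46*9.16^i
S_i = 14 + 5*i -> [14, 19, 24, 29, 34]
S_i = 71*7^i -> [71, 497, 3479, 24353, 170471]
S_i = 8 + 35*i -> [8, 43, 78, 113, 148]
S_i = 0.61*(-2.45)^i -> [0.61, -1.49, 3.66, -8.97, 21.98]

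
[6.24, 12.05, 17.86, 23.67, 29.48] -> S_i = 6.24 + 5.81*i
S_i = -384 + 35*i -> [-384, -349, -314, -279, -244]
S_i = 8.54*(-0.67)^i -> [8.54, -5.72, 3.83, -2.57, 1.72]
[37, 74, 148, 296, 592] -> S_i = 37*2^i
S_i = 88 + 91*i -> [88, 179, 270, 361, 452]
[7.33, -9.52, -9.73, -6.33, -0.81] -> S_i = Random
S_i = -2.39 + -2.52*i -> [-2.39, -4.91, -7.43, -9.95, -12.47]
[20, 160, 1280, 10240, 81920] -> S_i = 20*8^i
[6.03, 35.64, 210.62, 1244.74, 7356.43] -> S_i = 6.03*5.91^i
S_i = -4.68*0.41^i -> [-4.68, -1.92, -0.79, -0.32, -0.13]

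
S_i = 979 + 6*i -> [979, 985, 991, 997, 1003]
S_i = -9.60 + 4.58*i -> [-9.6, -5.02, -0.44, 4.14, 8.72]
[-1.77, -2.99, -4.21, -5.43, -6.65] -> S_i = -1.77 + -1.22*i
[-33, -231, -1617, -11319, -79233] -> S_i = -33*7^i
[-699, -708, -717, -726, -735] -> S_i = -699 + -9*i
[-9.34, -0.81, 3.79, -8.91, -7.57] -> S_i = Random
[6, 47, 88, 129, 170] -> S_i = 6 + 41*i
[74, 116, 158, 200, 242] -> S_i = 74 + 42*i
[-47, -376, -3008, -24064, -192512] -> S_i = -47*8^i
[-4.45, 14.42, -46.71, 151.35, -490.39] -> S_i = -4.45*(-3.24)^i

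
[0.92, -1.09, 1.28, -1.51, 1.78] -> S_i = 0.92*(-1.18)^i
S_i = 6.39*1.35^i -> [6.39, 8.63, 11.65, 15.72, 21.22]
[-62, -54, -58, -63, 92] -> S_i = Random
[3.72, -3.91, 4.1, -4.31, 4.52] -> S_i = 3.72*(-1.05)^i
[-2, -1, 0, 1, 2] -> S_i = -2 + 1*i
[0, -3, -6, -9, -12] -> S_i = 0 + -3*i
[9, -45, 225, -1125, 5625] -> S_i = 9*-5^i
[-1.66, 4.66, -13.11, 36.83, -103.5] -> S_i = -1.66*(-2.81)^i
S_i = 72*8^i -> [72, 576, 4608, 36864, 294912]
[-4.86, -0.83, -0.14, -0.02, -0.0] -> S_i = -4.86*0.17^i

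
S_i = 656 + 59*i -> [656, 715, 774, 833, 892]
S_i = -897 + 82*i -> [-897, -815, -733, -651, -569]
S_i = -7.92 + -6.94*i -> [-7.92, -14.86, -21.8, -28.74, -35.68]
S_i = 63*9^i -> [63, 567, 5103, 45927, 413343]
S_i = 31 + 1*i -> [31, 32, 33, 34, 35]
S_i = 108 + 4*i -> [108, 112, 116, 120, 124]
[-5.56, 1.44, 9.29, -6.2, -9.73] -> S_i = Random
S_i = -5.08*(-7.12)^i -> [-5.08, 36.17, -257.53, 1833.6, -13055.2]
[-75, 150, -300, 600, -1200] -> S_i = -75*-2^i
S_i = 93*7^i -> [93, 651, 4557, 31899, 223293]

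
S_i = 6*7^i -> [6, 42, 294, 2058, 14406]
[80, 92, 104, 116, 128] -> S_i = 80 + 12*i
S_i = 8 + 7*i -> [8, 15, 22, 29, 36]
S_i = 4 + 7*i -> [4, 11, 18, 25, 32]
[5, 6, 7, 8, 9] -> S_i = 5 + 1*i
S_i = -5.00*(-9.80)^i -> [-5.0, 49.0, -480.2, 4705.96, -46118.41]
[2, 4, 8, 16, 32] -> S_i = 2*2^i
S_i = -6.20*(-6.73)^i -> [-6.2, 41.73, -280.82, 1889.89, -12718.97]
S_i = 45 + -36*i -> [45, 9, -27, -63, -99]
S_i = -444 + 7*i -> [-444, -437, -430, -423, -416]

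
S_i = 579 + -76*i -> [579, 503, 427, 351, 275]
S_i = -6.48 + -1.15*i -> [-6.48, -7.63, -8.78, -9.93, -11.08]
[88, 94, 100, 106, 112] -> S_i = 88 + 6*i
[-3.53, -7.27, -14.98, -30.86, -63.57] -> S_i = -3.53*2.06^i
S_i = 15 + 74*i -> [15, 89, 163, 237, 311]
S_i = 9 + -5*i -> [9, 4, -1, -6, -11]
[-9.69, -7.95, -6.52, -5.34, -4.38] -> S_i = -9.69*0.82^i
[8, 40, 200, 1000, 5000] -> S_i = 8*5^i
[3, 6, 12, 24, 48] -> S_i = 3*2^i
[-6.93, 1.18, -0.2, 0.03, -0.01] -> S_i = -6.93*(-0.17)^i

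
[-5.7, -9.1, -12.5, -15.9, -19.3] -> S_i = -5.70 + -3.40*i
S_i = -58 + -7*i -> [-58, -65, -72, -79, -86]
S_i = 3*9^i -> [3, 27, 243, 2187, 19683]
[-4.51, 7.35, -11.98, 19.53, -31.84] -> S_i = -4.51*(-1.63)^i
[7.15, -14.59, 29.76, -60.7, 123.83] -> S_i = 7.15*(-2.04)^i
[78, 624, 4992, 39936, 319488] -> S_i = 78*8^i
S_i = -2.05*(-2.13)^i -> [-2.05, 4.37, -9.3, 19.81, -42.2]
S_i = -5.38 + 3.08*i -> [-5.38, -2.3, 0.78, 3.86, 6.94]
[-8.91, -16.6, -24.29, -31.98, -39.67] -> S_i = -8.91 + -7.69*i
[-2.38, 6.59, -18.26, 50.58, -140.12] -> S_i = -2.38*(-2.77)^i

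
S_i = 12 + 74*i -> [12, 86, 160, 234, 308]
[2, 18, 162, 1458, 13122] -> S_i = 2*9^i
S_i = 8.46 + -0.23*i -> [8.46, 8.23, 8.0, 7.77, 7.54]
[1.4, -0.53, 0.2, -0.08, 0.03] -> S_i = 1.40*(-0.38)^i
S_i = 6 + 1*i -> [6, 7, 8, 9, 10]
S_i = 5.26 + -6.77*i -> [5.26, -1.51, -8.28, -15.05, -21.82]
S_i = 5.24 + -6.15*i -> [5.24, -0.91, -7.06, -13.21, -19.36]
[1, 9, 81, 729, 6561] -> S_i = 1*9^i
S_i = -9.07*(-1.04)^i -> [-9.07, 9.43, -9.81, 10.2, -10.61]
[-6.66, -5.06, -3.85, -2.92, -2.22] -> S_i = -6.66*0.76^i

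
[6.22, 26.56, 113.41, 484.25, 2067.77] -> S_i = 6.22*4.27^i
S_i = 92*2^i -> [92, 184, 368, 736, 1472]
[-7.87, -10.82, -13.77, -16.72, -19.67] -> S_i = -7.87 + -2.95*i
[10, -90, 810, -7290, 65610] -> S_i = 10*-9^i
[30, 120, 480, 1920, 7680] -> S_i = 30*4^i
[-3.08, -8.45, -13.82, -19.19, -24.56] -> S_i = -3.08 + -5.37*i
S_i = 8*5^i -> [8, 40, 200, 1000, 5000]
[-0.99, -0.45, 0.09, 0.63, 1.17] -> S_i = -0.99 + 0.54*i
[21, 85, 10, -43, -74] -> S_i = Random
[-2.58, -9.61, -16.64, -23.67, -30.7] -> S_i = -2.58 + -7.03*i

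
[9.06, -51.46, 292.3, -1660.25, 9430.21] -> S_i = 9.06*(-5.68)^i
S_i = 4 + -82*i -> [4, -78, -160, -242, -324]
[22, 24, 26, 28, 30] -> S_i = 22 + 2*i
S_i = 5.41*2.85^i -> [5.41, 15.42, 43.94, 125.24, 356.92]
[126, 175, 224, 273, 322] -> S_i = 126 + 49*i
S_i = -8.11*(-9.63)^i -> [-8.11, 78.1, -752.1, 7242.69, -69747.08]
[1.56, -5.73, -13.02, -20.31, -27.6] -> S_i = 1.56 + -7.29*i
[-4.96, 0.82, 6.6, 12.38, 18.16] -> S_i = -4.96 + 5.78*i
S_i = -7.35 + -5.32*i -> [-7.35, -12.67, -17.99, -23.31, -28.63]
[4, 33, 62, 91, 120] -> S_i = 4 + 29*i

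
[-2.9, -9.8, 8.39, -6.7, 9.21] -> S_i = Random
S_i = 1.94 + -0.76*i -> [1.94, 1.18, 0.42, -0.34, -1.1]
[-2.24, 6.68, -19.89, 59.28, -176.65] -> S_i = -2.24*(-2.98)^i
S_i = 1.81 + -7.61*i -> [1.81, -5.8, -13.41, -21.02, -28.63]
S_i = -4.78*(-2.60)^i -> [-4.78, 12.43, -32.31, 84.01, -218.43]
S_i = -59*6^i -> [-59, -354, -2124, -12744, -76464]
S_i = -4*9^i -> [-4, -36, -324, -2916, -26244]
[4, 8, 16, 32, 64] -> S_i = 4*2^i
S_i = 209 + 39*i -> [209, 248, 287, 326, 365]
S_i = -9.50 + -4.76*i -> [-9.5, -14.26, -19.02, -23.78, -28.54]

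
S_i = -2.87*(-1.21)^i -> [-2.87, 3.47, -4.2, 5.08, -6.15]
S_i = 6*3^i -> [6, 18, 54, 162, 486]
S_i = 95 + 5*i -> [95, 100, 105, 110, 115]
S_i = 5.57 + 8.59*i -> [5.57, 14.16, 22.75, 31.34, 39.93]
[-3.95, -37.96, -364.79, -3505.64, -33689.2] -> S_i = -3.95*9.61^i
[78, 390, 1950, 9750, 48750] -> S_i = 78*5^i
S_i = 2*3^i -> [2, 6, 18, 54, 162]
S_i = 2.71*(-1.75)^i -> [2.71, -4.74, 8.3, -14.52, 25.42]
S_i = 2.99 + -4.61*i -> [2.99, -1.62, -6.23, -10.84, -15.45]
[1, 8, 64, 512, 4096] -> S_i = 1*8^i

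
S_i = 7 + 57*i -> [7, 64, 121, 178, 235]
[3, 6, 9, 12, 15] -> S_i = 3 + 3*i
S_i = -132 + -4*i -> [-132, -136, -140, -144, -148]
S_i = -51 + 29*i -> [-51, -22, 7, 36, 65]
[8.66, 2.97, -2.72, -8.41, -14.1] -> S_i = 8.66 + -5.69*i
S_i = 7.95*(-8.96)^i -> [7.95, -71.23, 638.24, -5718.62, 51238.83]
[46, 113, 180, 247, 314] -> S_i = 46 + 67*i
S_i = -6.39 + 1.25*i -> [-6.39, -5.14, -3.89, -2.64, -1.39]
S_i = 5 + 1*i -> [5, 6, 7, 8, 9]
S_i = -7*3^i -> [-7, -21, -63, -189, -567]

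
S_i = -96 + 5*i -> [-96, -91, -86, -81, -76]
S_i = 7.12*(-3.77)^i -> [7.12, -26.84, 101.2, -381.51, 1438.29]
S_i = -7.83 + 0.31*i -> [-7.83, -7.52, -7.21, -6.9, -6.59]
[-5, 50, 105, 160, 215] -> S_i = -5 + 55*i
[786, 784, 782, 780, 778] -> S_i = 786 + -2*i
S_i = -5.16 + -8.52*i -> [-5.16, -13.68, -22.2, -30.72, -39.24]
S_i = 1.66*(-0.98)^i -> [1.66, -1.63, 1.59, -1.56, 1.53]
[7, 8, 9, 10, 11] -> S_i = 7 + 1*i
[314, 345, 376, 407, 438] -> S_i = 314 + 31*i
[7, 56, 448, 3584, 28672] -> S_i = 7*8^i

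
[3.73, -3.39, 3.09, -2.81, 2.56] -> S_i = 3.73*(-0.91)^i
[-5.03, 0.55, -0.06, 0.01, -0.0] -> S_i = -5.03*(-0.11)^i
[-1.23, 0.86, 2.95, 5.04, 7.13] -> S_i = -1.23 + 2.09*i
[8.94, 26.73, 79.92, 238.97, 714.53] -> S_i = 8.94*2.99^i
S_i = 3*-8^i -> [3, -24, 192, -1536, 12288]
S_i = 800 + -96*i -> [800, 704, 608, 512, 416]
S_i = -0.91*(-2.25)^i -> [-0.91, 2.05, -4.61, 10.37, -23.32]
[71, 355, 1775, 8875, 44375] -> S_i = 71*5^i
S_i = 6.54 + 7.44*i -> [6.54, 13.98, 21.42, 28.86, 36.3]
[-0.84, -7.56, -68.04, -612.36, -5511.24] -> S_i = -0.84*9.00^i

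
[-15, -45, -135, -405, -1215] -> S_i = -15*3^i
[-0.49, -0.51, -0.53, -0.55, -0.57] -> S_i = -0.49 + -0.02*i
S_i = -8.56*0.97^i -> [-8.56, -8.3, -8.05, -7.81, -7.58]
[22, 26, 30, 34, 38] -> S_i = 22 + 4*i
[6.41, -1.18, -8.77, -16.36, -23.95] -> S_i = 6.41 + -7.59*i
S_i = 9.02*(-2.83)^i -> [9.02, -25.53, 72.24, -204.44, 578.57]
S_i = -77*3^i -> [-77, -231, -693, -2079, -6237]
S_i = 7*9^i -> [7, 63, 567, 5103, 45927]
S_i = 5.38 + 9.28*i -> [5.38, 14.66, 23.94, 33.22, 42.5]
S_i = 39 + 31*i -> [39, 70, 101, 132, 163]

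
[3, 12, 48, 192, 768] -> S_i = 3*4^i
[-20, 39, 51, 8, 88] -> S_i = Random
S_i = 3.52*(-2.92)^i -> [3.52, -10.28, 30.01, -87.64, 255.9]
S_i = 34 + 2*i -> [34, 36, 38, 40, 42]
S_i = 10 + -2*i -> [10, 8, 6, 4, 2]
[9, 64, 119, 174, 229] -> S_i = 9 + 55*i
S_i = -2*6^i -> [-2, -12, -72, -432, -2592]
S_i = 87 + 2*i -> [87, 89, 91, 93, 95]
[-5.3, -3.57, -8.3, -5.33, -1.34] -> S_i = Random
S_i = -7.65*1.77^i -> [-7.65, -13.54, -23.97, -42.42, -75.09]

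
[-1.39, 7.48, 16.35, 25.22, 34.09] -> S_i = -1.39 + 8.87*i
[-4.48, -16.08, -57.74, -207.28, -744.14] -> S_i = -4.48*3.59^i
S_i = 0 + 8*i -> [0, 8, 16, 24, 32]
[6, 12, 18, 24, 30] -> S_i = 6 + 6*i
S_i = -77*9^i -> [-77, -693, -6237, -56133, -505197]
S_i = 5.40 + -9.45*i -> [5.4, -4.05, -13.5, -22.95, -32.4]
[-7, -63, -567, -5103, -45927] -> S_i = -7*9^i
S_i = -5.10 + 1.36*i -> [-5.1, -3.74, -2.38, -1.02, 0.34]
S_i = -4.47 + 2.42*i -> [-4.47, -2.05, 0.37, 2.79, 5.21]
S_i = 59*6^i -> [59, 354, 2124, 12744, 76464]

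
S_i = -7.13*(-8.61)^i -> [-7.13, 61.39, -528.56, 4550.92, -39183.4]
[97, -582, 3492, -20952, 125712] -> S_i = 97*-6^i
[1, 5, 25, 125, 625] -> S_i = 1*5^i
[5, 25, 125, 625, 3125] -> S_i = 5*5^i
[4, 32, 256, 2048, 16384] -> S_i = 4*8^i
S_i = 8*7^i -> [8, 56, 392, 2744, 19208]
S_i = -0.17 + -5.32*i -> [-0.17, -5.49, -10.81, -16.13, -21.45]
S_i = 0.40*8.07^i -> [0.4, 3.23, 26.05, 210.22, 1696.5]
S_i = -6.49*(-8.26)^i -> [-6.49, 53.61, -442.8, 3657.5, -30210.99]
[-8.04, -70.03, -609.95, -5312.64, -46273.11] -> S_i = -8.04*8.71^i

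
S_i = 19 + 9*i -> [19, 28, 37, 46, 55]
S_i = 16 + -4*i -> [16, 12, 8, 4, 0]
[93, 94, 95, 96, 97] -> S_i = 93 + 1*i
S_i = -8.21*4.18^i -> [-8.21, -34.32, -143.45, -599.61, -2506.39]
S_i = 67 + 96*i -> [67, 163, 259, 355, 451]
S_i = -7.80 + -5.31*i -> [-7.8, -13.11, -18.42, -23.73, -29.04]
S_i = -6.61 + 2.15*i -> [-6.61, -4.46, -2.31, -0.16, 1.99]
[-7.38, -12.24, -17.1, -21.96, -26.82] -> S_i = -7.38 + -4.86*i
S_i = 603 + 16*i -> [603, 619, 635, 651, 667]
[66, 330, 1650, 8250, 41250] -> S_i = 66*5^i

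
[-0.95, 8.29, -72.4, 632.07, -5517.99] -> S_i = -0.95*(-8.73)^i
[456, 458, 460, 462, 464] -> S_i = 456 + 2*i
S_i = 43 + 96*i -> [43, 139, 235, 331, 427]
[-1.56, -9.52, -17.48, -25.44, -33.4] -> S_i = -1.56 + -7.96*i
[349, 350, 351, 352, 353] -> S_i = 349 + 1*i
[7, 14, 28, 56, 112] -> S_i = 7*2^i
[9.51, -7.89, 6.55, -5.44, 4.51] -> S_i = 9.51*(-0.83)^i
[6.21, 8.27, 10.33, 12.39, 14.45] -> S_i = 6.21 + 2.06*i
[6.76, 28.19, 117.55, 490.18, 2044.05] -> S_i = 6.76*4.17^i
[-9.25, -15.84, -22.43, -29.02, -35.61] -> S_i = -9.25 + -6.59*i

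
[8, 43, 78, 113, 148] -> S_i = 8 + 35*i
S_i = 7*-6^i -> [7, -42, 252, -1512, 9072]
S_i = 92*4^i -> [92, 368, 1472, 5888, 23552]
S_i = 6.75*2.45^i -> [6.75, 16.54, 40.52, 99.27, 243.2]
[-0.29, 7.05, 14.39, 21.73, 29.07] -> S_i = -0.29 + 7.34*i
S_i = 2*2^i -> [2, 4, 8, 16, 32]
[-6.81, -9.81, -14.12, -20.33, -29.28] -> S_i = -6.81*1.44^i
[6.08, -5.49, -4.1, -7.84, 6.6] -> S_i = Random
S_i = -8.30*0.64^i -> [-8.3, -5.31, -3.4, -2.18, -1.39]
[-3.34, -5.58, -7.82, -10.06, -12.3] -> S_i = -3.34 + -2.24*i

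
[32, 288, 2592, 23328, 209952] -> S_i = 32*9^i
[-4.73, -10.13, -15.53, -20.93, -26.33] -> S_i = -4.73 + -5.40*i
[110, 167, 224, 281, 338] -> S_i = 110 + 57*i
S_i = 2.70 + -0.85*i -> [2.7, 1.85, 1.0, 0.15, -0.7]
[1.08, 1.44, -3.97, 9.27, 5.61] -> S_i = Random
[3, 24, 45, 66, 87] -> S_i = 3 + 21*i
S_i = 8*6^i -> [8, 48, 288, 1728, 10368]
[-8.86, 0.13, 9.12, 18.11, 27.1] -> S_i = -8.86 + 8.99*i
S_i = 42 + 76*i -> [42, 118, 194, 270, 346]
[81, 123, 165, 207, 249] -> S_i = 81 + 42*i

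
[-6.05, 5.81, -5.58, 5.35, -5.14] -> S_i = -6.05*(-0.96)^i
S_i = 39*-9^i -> [39, -351, 3159, -28431, 255879]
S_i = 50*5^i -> [50, 250, 1250, 6250, 31250]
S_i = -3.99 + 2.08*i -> [-3.99, -1.91, 0.17, 2.25, 4.33]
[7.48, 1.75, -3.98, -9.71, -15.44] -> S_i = 7.48 + -5.73*i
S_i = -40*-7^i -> [-40, 280, -1960, 13720, -96040]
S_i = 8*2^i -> [8, 16, 32, 64, 128]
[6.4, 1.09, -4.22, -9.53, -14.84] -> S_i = 6.40 + -5.31*i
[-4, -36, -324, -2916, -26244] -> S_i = -4*9^i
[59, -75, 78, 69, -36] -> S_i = Random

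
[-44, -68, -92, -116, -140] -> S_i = -44 + -24*i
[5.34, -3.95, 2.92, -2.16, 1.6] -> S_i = 5.34*(-0.74)^i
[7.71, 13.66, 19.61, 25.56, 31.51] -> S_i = 7.71 + 5.95*i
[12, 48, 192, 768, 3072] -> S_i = 12*4^i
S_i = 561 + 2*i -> [561, 563, 565, 567, 569]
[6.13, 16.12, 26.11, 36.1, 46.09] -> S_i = 6.13 + 9.99*i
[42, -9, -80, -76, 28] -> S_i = Random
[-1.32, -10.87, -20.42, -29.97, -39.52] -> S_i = -1.32 + -9.55*i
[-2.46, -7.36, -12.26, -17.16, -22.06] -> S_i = -2.46 + -4.90*i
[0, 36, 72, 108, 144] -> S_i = 0 + 36*i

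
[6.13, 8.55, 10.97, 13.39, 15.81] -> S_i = 6.13 + 2.42*i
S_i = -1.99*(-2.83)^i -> [-1.99, 5.63, -15.94, 45.1, -127.64]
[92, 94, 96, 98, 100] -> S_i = 92 + 2*i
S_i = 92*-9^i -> [92, -828, 7452, -67068, 603612]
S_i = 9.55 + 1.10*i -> [9.55, 10.65, 11.75, 12.85, 13.95]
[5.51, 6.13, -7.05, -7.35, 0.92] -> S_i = Random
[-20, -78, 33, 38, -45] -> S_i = Random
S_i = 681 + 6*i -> [681, 687, 693, 699, 705]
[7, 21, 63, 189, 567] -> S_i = 7*3^i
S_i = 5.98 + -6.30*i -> [5.98, -0.32, -6.62, -12.92, -19.22]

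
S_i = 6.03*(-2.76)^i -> [6.03, -16.64, 45.93, -126.78, 349.91]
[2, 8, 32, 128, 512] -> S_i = 2*4^i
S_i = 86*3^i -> [86, 258, 774, 2322, 6966]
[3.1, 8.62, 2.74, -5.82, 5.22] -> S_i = Random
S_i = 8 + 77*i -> [8, 85, 162, 239, 316]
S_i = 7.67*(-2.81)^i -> [7.67, -21.55, 60.56, -170.18, 478.21]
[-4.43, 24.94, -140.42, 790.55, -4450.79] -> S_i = -4.43*(-5.63)^i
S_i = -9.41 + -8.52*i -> [-9.41, -17.93, -26.45, -34.97, -43.49]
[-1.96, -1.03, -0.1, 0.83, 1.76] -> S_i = -1.96 + 0.93*i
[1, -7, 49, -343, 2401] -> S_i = 1*-7^i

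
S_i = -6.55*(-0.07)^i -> [-6.55, 0.46, -0.03, 0.0, -0.0]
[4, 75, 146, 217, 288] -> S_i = 4 + 71*i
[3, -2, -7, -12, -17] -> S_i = 3 + -5*i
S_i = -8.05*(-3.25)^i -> [-8.05, 26.16, -85.03, 276.34, -898.11]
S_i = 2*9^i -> [2, 18, 162, 1458, 13122]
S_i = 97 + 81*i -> [97, 178, 259, 340, 421]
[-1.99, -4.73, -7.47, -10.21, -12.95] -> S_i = -1.99 + -2.74*i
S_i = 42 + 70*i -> [42, 112, 182, 252, 322]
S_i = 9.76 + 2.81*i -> [9.76, 12.57, 15.38, 18.19, 21.0]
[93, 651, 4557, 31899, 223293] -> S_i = 93*7^i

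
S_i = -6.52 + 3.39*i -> [-6.52, -3.13, 0.26, 3.65, 7.04]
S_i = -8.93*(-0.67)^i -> [-8.93, 5.98, -4.01, 2.69, -1.8]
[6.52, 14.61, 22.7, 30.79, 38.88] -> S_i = 6.52 + 8.09*i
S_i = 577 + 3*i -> [577, 580, 583, 586, 589]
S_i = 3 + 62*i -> [3, 65, 127, 189, 251]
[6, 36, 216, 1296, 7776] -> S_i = 6*6^i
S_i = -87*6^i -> [-87, -522, -3132, -18792, -112752]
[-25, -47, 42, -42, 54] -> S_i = Random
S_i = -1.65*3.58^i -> [-1.65, -5.91, -21.15, -75.71, -271.03]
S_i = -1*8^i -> [-1, -8, -64, -512, -4096]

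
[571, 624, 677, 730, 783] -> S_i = 571 + 53*i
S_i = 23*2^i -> [23, 46, 92, 184, 368]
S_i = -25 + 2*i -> [-25, -23, -21, -19, -17]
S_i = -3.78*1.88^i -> [-3.78, -7.11, -13.36, -25.12, -47.22]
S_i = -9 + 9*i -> [-9, 0, 9, 18, 27]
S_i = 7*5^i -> [7, 35, 175, 875, 4375]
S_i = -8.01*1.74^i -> [-8.01, -13.94, -24.25, -42.2, -73.42]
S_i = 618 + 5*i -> [618, 623, 628, 633, 638]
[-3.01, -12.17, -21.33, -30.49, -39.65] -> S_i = -3.01 + -9.16*i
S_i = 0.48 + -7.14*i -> [0.48, -6.66, -13.8, -20.94, -28.08]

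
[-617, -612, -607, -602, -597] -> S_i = -617 + 5*i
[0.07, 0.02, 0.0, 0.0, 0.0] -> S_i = 0.07*0.23^i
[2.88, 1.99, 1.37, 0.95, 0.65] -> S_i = 2.88*0.69^i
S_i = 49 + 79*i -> [49, 128, 207, 286, 365]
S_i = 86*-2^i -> [86, -172, 344, -688, 1376]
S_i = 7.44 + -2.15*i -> [7.44, 5.29, 3.14, 0.99, -1.16]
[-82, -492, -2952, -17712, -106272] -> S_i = -82*6^i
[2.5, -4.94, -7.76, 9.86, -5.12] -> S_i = Random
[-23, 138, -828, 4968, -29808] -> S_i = -23*-6^i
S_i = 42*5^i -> [42, 210, 1050, 5250, 26250]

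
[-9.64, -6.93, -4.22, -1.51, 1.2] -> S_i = -9.64 + 2.71*i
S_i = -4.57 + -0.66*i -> [-4.57, -5.23, -5.89, -6.55, -7.21]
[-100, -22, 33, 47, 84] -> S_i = Random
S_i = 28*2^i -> [28, 56, 112, 224, 448]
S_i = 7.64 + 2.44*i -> [7.64, 10.08, 12.52, 14.96, 17.4]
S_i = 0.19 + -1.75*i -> [0.19, -1.56, -3.31, -5.06, -6.81]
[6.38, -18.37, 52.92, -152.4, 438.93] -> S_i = 6.38*(-2.88)^i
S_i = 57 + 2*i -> [57, 59, 61, 63, 65]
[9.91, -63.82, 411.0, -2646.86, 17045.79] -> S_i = 9.91*(-6.44)^i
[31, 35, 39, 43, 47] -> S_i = 31 + 4*i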